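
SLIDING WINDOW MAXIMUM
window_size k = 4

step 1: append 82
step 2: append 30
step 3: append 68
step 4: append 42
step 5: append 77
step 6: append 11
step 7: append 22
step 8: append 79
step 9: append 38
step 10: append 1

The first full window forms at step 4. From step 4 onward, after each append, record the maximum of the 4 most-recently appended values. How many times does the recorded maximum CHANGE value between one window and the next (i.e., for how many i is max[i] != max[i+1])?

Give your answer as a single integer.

step 1: append 82 -> window=[82] (not full yet)
step 2: append 30 -> window=[82, 30] (not full yet)
step 3: append 68 -> window=[82, 30, 68] (not full yet)
step 4: append 42 -> window=[82, 30, 68, 42] -> max=82
step 5: append 77 -> window=[30, 68, 42, 77] -> max=77
step 6: append 11 -> window=[68, 42, 77, 11] -> max=77
step 7: append 22 -> window=[42, 77, 11, 22] -> max=77
step 8: append 79 -> window=[77, 11, 22, 79] -> max=79
step 9: append 38 -> window=[11, 22, 79, 38] -> max=79
step 10: append 1 -> window=[22, 79, 38, 1] -> max=79
Recorded maximums: 82 77 77 77 79 79 79
Changes between consecutive maximums: 2

Answer: 2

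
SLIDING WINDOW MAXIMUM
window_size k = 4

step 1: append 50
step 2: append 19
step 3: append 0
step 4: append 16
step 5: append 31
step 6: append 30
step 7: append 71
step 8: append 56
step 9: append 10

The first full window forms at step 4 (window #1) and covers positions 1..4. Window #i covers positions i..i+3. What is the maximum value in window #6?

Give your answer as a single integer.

Answer: 71

Derivation:
step 1: append 50 -> window=[50] (not full yet)
step 2: append 19 -> window=[50, 19] (not full yet)
step 3: append 0 -> window=[50, 19, 0] (not full yet)
step 4: append 16 -> window=[50, 19, 0, 16] -> max=50
step 5: append 31 -> window=[19, 0, 16, 31] -> max=31
step 6: append 30 -> window=[0, 16, 31, 30] -> max=31
step 7: append 71 -> window=[16, 31, 30, 71] -> max=71
step 8: append 56 -> window=[31, 30, 71, 56] -> max=71
step 9: append 10 -> window=[30, 71, 56, 10] -> max=71
Window #6 max = 71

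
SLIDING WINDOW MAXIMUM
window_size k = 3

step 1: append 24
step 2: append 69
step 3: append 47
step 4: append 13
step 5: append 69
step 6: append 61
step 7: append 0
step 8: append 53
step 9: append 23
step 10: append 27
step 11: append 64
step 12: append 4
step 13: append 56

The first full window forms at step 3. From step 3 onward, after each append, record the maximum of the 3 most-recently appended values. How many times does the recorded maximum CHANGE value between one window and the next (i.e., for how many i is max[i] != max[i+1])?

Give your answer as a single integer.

Answer: 3

Derivation:
step 1: append 24 -> window=[24] (not full yet)
step 2: append 69 -> window=[24, 69] (not full yet)
step 3: append 47 -> window=[24, 69, 47] -> max=69
step 4: append 13 -> window=[69, 47, 13] -> max=69
step 5: append 69 -> window=[47, 13, 69] -> max=69
step 6: append 61 -> window=[13, 69, 61] -> max=69
step 7: append 0 -> window=[69, 61, 0] -> max=69
step 8: append 53 -> window=[61, 0, 53] -> max=61
step 9: append 23 -> window=[0, 53, 23] -> max=53
step 10: append 27 -> window=[53, 23, 27] -> max=53
step 11: append 64 -> window=[23, 27, 64] -> max=64
step 12: append 4 -> window=[27, 64, 4] -> max=64
step 13: append 56 -> window=[64, 4, 56] -> max=64
Recorded maximums: 69 69 69 69 69 61 53 53 64 64 64
Changes between consecutive maximums: 3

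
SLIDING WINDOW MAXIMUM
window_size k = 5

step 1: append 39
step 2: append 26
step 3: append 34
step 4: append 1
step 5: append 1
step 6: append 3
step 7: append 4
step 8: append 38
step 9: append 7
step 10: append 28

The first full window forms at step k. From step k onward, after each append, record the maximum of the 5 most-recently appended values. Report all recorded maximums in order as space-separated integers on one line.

step 1: append 39 -> window=[39] (not full yet)
step 2: append 26 -> window=[39, 26] (not full yet)
step 3: append 34 -> window=[39, 26, 34] (not full yet)
step 4: append 1 -> window=[39, 26, 34, 1] (not full yet)
step 5: append 1 -> window=[39, 26, 34, 1, 1] -> max=39
step 6: append 3 -> window=[26, 34, 1, 1, 3] -> max=34
step 7: append 4 -> window=[34, 1, 1, 3, 4] -> max=34
step 8: append 38 -> window=[1, 1, 3, 4, 38] -> max=38
step 9: append 7 -> window=[1, 3, 4, 38, 7] -> max=38
step 10: append 28 -> window=[3, 4, 38, 7, 28] -> max=38

Answer: 39 34 34 38 38 38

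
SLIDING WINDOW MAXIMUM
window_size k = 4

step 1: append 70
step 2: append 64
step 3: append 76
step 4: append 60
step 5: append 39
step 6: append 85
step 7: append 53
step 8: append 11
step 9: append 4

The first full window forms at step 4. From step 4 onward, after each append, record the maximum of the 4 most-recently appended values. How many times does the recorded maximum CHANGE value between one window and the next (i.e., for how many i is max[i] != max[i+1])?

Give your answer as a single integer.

step 1: append 70 -> window=[70] (not full yet)
step 2: append 64 -> window=[70, 64] (not full yet)
step 3: append 76 -> window=[70, 64, 76] (not full yet)
step 4: append 60 -> window=[70, 64, 76, 60] -> max=76
step 5: append 39 -> window=[64, 76, 60, 39] -> max=76
step 6: append 85 -> window=[76, 60, 39, 85] -> max=85
step 7: append 53 -> window=[60, 39, 85, 53] -> max=85
step 8: append 11 -> window=[39, 85, 53, 11] -> max=85
step 9: append 4 -> window=[85, 53, 11, 4] -> max=85
Recorded maximums: 76 76 85 85 85 85
Changes between consecutive maximums: 1

Answer: 1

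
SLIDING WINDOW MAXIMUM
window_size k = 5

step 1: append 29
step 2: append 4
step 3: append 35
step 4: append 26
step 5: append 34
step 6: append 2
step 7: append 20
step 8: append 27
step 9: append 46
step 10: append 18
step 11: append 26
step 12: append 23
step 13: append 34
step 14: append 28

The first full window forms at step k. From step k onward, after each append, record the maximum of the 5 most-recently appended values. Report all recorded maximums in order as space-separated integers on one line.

step 1: append 29 -> window=[29] (not full yet)
step 2: append 4 -> window=[29, 4] (not full yet)
step 3: append 35 -> window=[29, 4, 35] (not full yet)
step 4: append 26 -> window=[29, 4, 35, 26] (not full yet)
step 5: append 34 -> window=[29, 4, 35, 26, 34] -> max=35
step 6: append 2 -> window=[4, 35, 26, 34, 2] -> max=35
step 7: append 20 -> window=[35, 26, 34, 2, 20] -> max=35
step 8: append 27 -> window=[26, 34, 2, 20, 27] -> max=34
step 9: append 46 -> window=[34, 2, 20, 27, 46] -> max=46
step 10: append 18 -> window=[2, 20, 27, 46, 18] -> max=46
step 11: append 26 -> window=[20, 27, 46, 18, 26] -> max=46
step 12: append 23 -> window=[27, 46, 18, 26, 23] -> max=46
step 13: append 34 -> window=[46, 18, 26, 23, 34] -> max=46
step 14: append 28 -> window=[18, 26, 23, 34, 28] -> max=34

Answer: 35 35 35 34 46 46 46 46 46 34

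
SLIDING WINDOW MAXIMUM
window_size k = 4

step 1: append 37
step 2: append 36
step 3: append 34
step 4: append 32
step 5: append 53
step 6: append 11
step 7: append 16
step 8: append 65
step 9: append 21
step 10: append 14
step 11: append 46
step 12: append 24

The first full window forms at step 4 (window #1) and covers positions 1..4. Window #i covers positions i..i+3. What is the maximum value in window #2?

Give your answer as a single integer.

Answer: 53

Derivation:
step 1: append 37 -> window=[37] (not full yet)
step 2: append 36 -> window=[37, 36] (not full yet)
step 3: append 34 -> window=[37, 36, 34] (not full yet)
step 4: append 32 -> window=[37, 36, 34, 32] -> max=37
step 5: append 53 -> window=[36, 34, 32, 53] -> max=53
Window #2 max = 53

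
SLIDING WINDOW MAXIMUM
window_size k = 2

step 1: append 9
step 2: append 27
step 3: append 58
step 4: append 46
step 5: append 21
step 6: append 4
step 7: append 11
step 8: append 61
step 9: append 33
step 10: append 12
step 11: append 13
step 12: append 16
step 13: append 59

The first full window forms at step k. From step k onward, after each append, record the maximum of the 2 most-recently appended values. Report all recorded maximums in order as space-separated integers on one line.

step 1: append 9 -> window=[9] (not full yet)
step 2: append 27 -> window=[9, 27] -> max=27
step 3: append 58 -> window=[27, 58] -> max=58
step 4: append 46 -> window=[58, 46] -> max=58
step 5: append 21 -> window=[46, 21] -> max=46
step 6: append 4 -> window=[21, 4] -> max=21
step 7: append 11 -> window=[4, 11] -> max=11
step 8: append 61 -> window=[11, 61] -> max=61
step 9: append 33 -> window=[61, 33] -> max=61
step 10: append 12 -> window=[33, 12] -> max=33
step 11: append 13 -> window=[12, 13] -> max=13
step 12: append 16 -> window=[13, 16] -> max=16
step 13: append 59 -> window=[16, 59] -> max=59

Answer: 27 58 58 46 21 11 61 61 33 13 16 59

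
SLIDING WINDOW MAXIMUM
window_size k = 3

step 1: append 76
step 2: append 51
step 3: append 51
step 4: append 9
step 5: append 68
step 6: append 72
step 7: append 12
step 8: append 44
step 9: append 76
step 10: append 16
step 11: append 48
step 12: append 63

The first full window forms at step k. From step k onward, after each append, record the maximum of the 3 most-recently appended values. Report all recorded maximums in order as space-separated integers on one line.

step 1: append 76 -> window=[76] (not full yet)
step 2: append 51 -> window=[76, 51] (not full yet)
step 3: append 51 -> window=[76, 51, 51] -> max=76
step 4: append 9 -> window=[51, 51, 9] -> max=51
step 5: append 68 -> window=[51, 9, 68] -> max=68
step 6: append 72 -> window=[9, 68, 72] -> max=72
step 7: append 12 -> window=[68, 72, 12] -> max=72
step 8: append 44 -> window=[72, 12, 44] -> max=72
step 9: append 76 -> window=[12, 44, 76] -> max=76
step 10: append 16 -> window=[44, 76, 16] -> max=76
step 11: append 48 -> window=[76, 16, 48] -> max=76
step 12: append 63 -> window=[16, 48, 63] -> max=63

Answer: 76 51 68 72 72 72 76 76 76 63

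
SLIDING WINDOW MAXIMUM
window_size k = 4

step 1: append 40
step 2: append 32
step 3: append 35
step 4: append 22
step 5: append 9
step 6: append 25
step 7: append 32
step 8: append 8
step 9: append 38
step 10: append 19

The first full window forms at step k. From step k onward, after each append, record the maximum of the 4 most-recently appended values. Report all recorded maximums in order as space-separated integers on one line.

step 1: append 40 -> window=[40] (not full yet)
step 2: append 32 -> window=[40, 32] (not full yet)
step 3: append 35 -> window=[40, 32, 35] (not full yet)
step 4: append 22 -> window=[40, 32, 35, 22] -> max=40
step 5: append 9 -> window=[32, 35, 22, 9] -> max=35
step 6: append 25 -> window=[35, 22, 9, 25] -> max=35
step 7: append 32 -> window=[22, 9, 25, 32] -> max=32
step 8: append 8 -> window=[9, 25, 32, 8] -> max=32
step 9: append 38 -> window=[25, 32, 8, 38] -> max=38
step 10: append 19 -> window=[32, 8, 38, 19] -> max=38

Answer: 40 35 35 32 32 38 38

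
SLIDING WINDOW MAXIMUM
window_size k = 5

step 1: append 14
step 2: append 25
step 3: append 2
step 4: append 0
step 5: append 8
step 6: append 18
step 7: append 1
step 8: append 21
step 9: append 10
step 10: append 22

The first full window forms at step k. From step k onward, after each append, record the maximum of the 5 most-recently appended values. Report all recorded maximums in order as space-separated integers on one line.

Answer: 25 25 18 21 21 22

Derivation:
step 1: append 14 -> window=[14] (not full yet)
step 2: append 25 -> window=[14, 25] (not full yet)
step 3: append 2 -> window=[14, 25, 2] (not full yet)
step 4: append 0 -> window=[14, 25, 2, 0] (not full yet)
step 5: append 8 -> window=[14, 25, 2, 0, 8] -> max=25
step 6: append 18 -> window=[25, 2, 0, 8, 18] -> max=25
step 7: append 1 -> window=[2, 0, 8, 18, 1] -> max=18
step 8: append 21 -> window=[0, 8, 18, 1, 21] -> max=21
step 9: append 10 -> window=[8, 18, 1, 21, 10] -> max=21
step 10: append 22 -> window=[18, 1, 21, 10, 22] -> max=22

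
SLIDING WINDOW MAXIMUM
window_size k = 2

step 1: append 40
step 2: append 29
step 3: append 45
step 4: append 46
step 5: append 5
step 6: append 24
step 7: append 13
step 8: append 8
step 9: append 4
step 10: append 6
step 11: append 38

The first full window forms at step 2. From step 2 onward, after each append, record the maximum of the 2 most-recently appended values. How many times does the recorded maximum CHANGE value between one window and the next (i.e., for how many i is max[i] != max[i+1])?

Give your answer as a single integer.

Answer: 7

Derivation:
step 1: append 40 -> window=[40] (not full yet)
step 2: append 29 -> window=[40, 29] -> max=40
step 3: append 45 -> window=[29, 45] -> max=45
step 4: append 46 -> window=[45, 46] -> max=46
step 5: append 5 -> window=[46, 5] -> max=46
step 6: append 24 -> window=[5, 24] -> max=24
step 7: append 13 -> window=[24, 13] -> max=24
step 8: append 8 -> window=[13, 8] -> max=13
step 9: append 4 -> window=[8, 4] -> max=8
step 10: append 6 -> window=[4, 6] -> max=6
step 11: append 38 -> window=[6, 38] -> max=38
Recorded maximums: 40 45 46 46 24 24 13 8 6 38
Changes between consecutive maximums: 7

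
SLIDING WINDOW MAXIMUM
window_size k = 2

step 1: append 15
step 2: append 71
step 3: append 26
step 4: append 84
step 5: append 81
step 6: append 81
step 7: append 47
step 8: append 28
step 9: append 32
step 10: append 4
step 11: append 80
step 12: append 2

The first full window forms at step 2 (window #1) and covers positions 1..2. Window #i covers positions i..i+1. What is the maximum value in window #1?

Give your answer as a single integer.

step 1: append 15 -> window=[15] (not full yet)
step 2: append 71 -> window=[15, 71] -> max=71
Window #1 max = 71

Answer: 71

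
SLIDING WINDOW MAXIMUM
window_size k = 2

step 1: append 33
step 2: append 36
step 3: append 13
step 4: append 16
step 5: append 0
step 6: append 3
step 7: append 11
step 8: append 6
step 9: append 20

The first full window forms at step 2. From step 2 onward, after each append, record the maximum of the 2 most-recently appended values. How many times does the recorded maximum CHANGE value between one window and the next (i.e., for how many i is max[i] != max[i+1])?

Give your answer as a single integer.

step 1: append 33 -> window=[33] (not full yet)
step 2: append 36 -> window=[33, 36] -> max=36
step 3: append 13 -> window=[36, 13] -> max=36
step 4: append 16 -> window=[13, 16] -> max=16
step 5: append 0 -> window=[16, 0] -> max=16
step 6: append 3 -> window=[0, 3] -> max=3
step 7: append 11 -> window=[3, 11] -> max=11
step 8: append 6 -> window=[11, 6] -> max=11
step 9: append 20 -> window=[6, 20] -> max=20
Recorded maximums: 36 36 16 16 3 11 11 20
Changes between consecutive maximums: 4

Answer: 4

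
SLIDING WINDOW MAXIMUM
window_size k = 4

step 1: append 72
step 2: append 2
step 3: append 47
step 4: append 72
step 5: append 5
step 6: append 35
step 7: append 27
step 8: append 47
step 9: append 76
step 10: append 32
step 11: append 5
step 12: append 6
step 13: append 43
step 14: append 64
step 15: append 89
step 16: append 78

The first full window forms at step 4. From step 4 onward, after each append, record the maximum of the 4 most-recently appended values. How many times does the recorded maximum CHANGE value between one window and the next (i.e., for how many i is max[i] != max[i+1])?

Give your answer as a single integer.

step 1: append 72 -> window=[72] (not full yet)
step 2: append 2 -> window=[72, 2] (not full yet)
step 3: append 47 -> window=[72, 2, 47] (not full yet)
step 4: append 72 -> window=[72, 2, 47, 72] -> max=72
step 5: append 5 -> window=[2, 47, 72, 5] -> max=72
step 6: append 35 -> window=[47, 72, 5, 35] -> max=72
step 7: append 27 -> window=[72, 5, 35, 27] -> max=72
step 8: append 47 -> window=[5, 35, 27, 47] -> max=47
step 9: append 76 -> window=[35, 27, 47, 76] -> max=76
step 10: append 32 -> window=[27, 47, 76, 32] -> max=76
step 11: append 5 -> window=[47, 76, 32, 5] -> max=76
step 12: append 6 -> window=[76, 32, 5, 6] -> max=76
step 13: append 43 -> window=[32, 5, 6, 43] -> max=43
step 14: append 64 -> window=[5, 6, 43, 64] -> max=64
step 15: append 89 -> window=[6, 43, 64, 89] -> max=89
step 16: append 78 -> window=[43, 64, 89, 78] -> max=89
Recorded maximums: 72 72 72 72 47 76 76 76 76 43 64 89 89
Changes between consecutive maximums: 5

Answer: 5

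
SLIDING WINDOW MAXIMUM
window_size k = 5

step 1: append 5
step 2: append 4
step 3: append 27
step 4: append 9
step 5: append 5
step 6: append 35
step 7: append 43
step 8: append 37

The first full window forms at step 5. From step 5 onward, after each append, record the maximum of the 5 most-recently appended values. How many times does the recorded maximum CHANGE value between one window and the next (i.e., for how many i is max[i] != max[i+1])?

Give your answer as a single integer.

Answer: 2

Derivation:
step 1: append 5 -> window=[5] (not full yet)
step 2: append 4 -> window=[5, 4] (not full yet)
step 3: append 27 -> window=[5, 4, 27] (not full yet)
step 4: append 9 -> window=[5, 4, 27, 9] (not full yet)
step 5: append 5 -> window=[5, 4, 27, 9, 5] -> max=27
step 6: append 35 -> window=[4, 27, 9, 5, 35] -> max=35
step 7: append 43 -> window=[27, 9, 5, 35, 43] -> max=43
step 8: append 37 -> window=[9, 5, 35, 43, 37] -> max=43
Recorded maximums: 27 35 43 43
Changes between consecutive maximums: 2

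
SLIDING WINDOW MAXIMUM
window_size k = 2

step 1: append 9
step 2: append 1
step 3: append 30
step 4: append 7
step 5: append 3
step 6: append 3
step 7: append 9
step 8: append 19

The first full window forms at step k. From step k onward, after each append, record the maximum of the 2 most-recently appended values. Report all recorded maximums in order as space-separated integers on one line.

step 1: append 9 -> window=[9] (not full yet)
step 2: append 1 -> window=[9, 1] -> max=9
step 3: append 30 -> window=[1, 30] -> max=30
step 4: append 7 -> window=[30, 7] -> max=30
step 5: append 3 -> window=[7, 3] -> max=7
step 6: append 3 -> window=[3, 3] -> max=3
step 7: append 9 -> window=[3, 9] -> max=9
step 8: append 19 -> window=[9, 19] -> max=19

Answer: 9 30 30 7 3 9 19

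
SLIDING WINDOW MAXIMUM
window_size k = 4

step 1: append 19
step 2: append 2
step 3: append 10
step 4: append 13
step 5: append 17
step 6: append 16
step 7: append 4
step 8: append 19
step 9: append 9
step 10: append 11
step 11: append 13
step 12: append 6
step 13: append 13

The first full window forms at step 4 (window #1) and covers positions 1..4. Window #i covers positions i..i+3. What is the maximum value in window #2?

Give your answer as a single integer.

Answer: 17

Derivation:
step 1: append 19 -> window=[19] (not full yet)
step 2: append 2 -> window=[19, 2] (not full yet)
step 3: append 10 -> window=[19, 2, 10] (not full yet)
step 4: append 13 -> window=[19, 2, 10, 13] -> max=19
step 5: append 17 -> window=[2, 10, 13, 17] -> max=17
Window #2 max = 17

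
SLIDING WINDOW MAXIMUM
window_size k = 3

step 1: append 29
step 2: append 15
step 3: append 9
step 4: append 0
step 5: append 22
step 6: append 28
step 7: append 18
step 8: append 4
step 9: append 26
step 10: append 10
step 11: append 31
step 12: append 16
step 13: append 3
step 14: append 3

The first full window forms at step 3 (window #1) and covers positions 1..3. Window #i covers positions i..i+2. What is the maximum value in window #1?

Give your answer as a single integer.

Answer: 29

Derivation:
step 1: append 29 -> window=[29] (not full yet)
step 2: append 15 -> window=[29, 15] (not full yet)
step 3: append 9 -> window=[29, 15, 9] -> max=29
Window #1 max = 29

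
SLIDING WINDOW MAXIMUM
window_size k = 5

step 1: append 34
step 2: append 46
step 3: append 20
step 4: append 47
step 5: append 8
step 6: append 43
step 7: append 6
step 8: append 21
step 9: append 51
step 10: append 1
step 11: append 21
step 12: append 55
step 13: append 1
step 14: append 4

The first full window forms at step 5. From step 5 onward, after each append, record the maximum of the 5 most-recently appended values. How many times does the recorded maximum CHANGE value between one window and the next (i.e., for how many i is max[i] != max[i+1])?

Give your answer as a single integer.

step 1: append 34 -> window=[34] (not full yet)
step 2: append 46 -> window=[34, 46] (not full yet)
step 3: append 20 -> window=[34, 46, 20] (not full yet)
step 4: append 47 -> window=[34, 46, 20, 47] (not full yet)
step 5: append 8 -> window=[34, 46, 20, 47, 8] -> max=47
step 6: append 43 -> window=[46, 20, 47, 8, 43] -> max=47
step 7: append 6 -> window=[20, 47, 8, 43, 6] -> max=47
step 8: append 21 -> window=[47, 8, 43, 6, 21] -> max=47
step 9: append 51 -> window=[8, 43, 6, 21, 51] -> max=51
step 10: append 1 -> window=[43, 6, 21, 51, 1] -> max=51
step 11: append 21 -> window=[6, 21, 51, 1, 21] -> max=51
step 12: append 55 -> window=[21, 51, 1, 21, 55] -> max=55
step 13: append 1 -> window=[51, 1, 21, 55, 1] -> max=55
step 14: append 4 -> window=[1, 21, 55, 1, 4] -> max=55
Recorded maximums: 47 47 47 47 51 51 51 55 55 55
Changes between consecutive maximums: 2

Answer: 2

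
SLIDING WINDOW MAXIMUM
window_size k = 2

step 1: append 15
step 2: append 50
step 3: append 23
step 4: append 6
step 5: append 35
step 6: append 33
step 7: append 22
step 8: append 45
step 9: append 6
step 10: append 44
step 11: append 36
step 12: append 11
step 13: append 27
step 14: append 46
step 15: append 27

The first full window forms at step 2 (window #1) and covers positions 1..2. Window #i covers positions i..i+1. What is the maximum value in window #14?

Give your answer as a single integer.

Answer: 46

Derivation:
step 1: append 15 -> window=[15] (not full yet)
step 2: append 50 -> window=[15, 50] -> max=50
step 3: append 23 -> window=[50, 23] -> max=50
step 4: append 6 -> window=[23, 6] -> max=23
step 5: append 35 -> window=[6, 35] -> max=35
step 6: append 33 -> window=[35, 33] -> max=35
step 7: append 22 -> window=[33, 22] -> max=33
step 8: append 45 -> window=[22, 45] -> max=45
step 9: append 6 -> window=[45, 6] -> max=45
step 10: append 44 -> window=[6, 44] -> max=44
step 11: append 36 -> window=[44, 36] -> max=44
step 12: append 11 -> window=[36, 11] -> max=36
step 13: append 27 -> window=[11, 27] -> max=27
step 14: append 46 -> window=[27, 46] -> max=46
step 15: append 27 -> window=[46, 27] -> max=46
Window #14 max = 46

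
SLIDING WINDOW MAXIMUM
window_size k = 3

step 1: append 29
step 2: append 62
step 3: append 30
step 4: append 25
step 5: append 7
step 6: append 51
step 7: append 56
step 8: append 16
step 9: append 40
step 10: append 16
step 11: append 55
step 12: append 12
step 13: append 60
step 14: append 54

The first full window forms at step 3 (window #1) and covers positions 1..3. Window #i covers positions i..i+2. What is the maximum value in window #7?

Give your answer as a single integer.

Answer: 56

Derivation:
step 1: append 29 -> window=[29] (not full yet)
step 2: append 62 -> window=[29, 62] (not full yet)
step 3: append 30 -> window=[29, 62, 30] -> max=62
step 4: append 25 -> window=[62, 30, 25] -> max=62
step 5: append 7 -> window=[30, 25, 7] -> max=30
step 6: append 51 -> window=[25, 7, 51] -> max=51
step 7: append 56 -> window=[7, 51, 56] -> max=56
step 8: append 16 -> window=[51, 56, 16] -> max=56
step 9: append 40 -> window=[56, 16, 40] -> max=56
Window #7 max = 56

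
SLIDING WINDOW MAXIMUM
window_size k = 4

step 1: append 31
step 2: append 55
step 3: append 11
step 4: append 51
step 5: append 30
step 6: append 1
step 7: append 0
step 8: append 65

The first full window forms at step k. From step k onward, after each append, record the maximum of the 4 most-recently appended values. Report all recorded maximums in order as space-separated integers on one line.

Answer: 55 55 51 51 65

Derivation:
step 1: append 31 -> window=[31] (not full yet)
step 2: append 55 -> window=[31, 55] (not full yet)
step 3: append 11 -> window=[31, 55, 11] (not full yet)
step 4: append 51 -> window=[31, 55, 11, 51] -> max=55
step 5: append 30 -> window=[55, 11, 51, 30] -> max=55
step 6: append 1 -> window=[11, 51, 30, 1] -> max=51
step 7: append 0 -> window=[51, 30, 1, 0] -> max=51
step 8: append 65 -> window=[30, 1, 0, 65] -> max=65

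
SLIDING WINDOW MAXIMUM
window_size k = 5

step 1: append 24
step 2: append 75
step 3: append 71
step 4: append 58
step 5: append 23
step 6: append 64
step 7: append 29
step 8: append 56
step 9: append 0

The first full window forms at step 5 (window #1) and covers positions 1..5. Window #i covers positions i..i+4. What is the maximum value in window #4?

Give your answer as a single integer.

Answer: 64

Derivation:
step 1: append 24 -> window=[24] (not full yet)
step 2: append 75 -> window=[24, 75] (not full yet)
step 3: append 71 -> window=[24, 75, 71] (not full yet)
step 4: append 58 -> window=[24, 75, 71, 58] (not full yet)
step 5: append 23 -> window=[24, 75, 71, 58, 23] -> max=75
step 6: append 64 -> window=[75, 71, 58, 23, 64] -> max=75
step 7: append 29 -> window=[71, 58, 23, 64, 29] -> max=71
step 8: append 56 -> window=[58, 23, 64, 29, 56] -> max=64
Window #4 max = 64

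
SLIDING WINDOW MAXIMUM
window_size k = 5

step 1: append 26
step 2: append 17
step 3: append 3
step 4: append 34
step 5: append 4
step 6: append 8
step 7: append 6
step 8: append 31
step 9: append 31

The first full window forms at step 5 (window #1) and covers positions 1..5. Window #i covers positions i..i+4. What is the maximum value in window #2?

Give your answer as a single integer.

Answer: 34

Derivation:
step 1: append 26 -> window=[26] (not full yet)
step 2: append 17 -> window=[26, 17] (not full yet)
step 3: append 3 -> window=[26, 17, 3] (not full yet)
step 4: append 34 -> window=[26, 17, 3, 34] (not full yet)
step 5: append 4 -> window=[26, 17, 3, 34, 4] -> max=34
step 6: append 8 -> window=[17, 3, 34, 4, 8] -> max=34
Window #2 max = 34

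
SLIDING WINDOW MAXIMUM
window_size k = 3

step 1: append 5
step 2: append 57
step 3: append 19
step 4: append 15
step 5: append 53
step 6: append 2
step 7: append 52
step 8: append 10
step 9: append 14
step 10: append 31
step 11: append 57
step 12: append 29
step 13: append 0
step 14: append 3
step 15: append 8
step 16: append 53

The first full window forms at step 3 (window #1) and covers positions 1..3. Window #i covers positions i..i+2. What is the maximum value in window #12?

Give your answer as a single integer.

step 1: append 5 -> window=[5] (not full yet)
step 2: append 57 -> window=[5, 57] (not full yet)
step 3: append 19 -> window=[5, 57, 19] -> max=57
step 4: append 15 -> window=[57, 19, 15] -> max=57
step 5: append 53 -> window=[19, 15, 53] -> max=53
step 6: append 2 -> window=[15, 53, 2] -> max=53
step 7: append 52 -> window=[53, 2, 52] -> max=53
step 8: append 10 -> window=[2, 52, 10] -> max=52
step 9: append 14 -> window=[52, 10, 14] -> max=52
step 10: append 31 -> window=[10, 14, 31] -> max=31
step 11: append 57 -> window=[14, 31, 57] -> max=57
step 12: append 29 -> window=[31, 57, 29] -> max=57
step 13: append 0 -> window=[57, 29, 0] -> max=57
step 14: append 3 -> window=[29, 0, 3] -> max=29
Window #12 max = 29

Answer: 29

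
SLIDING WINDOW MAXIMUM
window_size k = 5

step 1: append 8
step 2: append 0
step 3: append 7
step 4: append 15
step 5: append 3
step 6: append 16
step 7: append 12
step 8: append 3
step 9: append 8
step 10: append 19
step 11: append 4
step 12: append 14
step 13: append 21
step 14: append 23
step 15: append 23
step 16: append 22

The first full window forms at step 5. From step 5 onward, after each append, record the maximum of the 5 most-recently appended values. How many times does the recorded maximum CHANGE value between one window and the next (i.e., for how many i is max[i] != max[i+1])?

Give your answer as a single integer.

Answer: 4

Derivation:
step 1: append 8 -> window=[8] (not full yet)
step 2: append 0 -> window=[8, 0] (not full yet)
step 3: append 7 -> window=[8, 0, 7] (not full yet)
step 4: append 15 -> window=[8, 0, 7, 15] (not full yet)
step 5: append 3 -> window=[8, 0, 7, 15, 3] -> max=15
step 6: append 16 -> window=[0, 7, 15, 3, 16] -> max=16
step 7: append 12 -> window=[7, 15, 3, 16, 12] -> max=16
step 8: append 3 -> window=[15, 3, 16, 12, 3] -> max=16
step 9: append 8 -> window=[3, 16, 12, 3, 8] -> max=16
step 10: append 19 -> window=[16, 12, 3, 8, 19] -> max=19
step 11: append 4 -> window=[12, 3, 8, 19, 4] -> max=19
step 12: append 14 -> window=[3, 8, 19, 4, 14] -> max=19
step 13: append 21 -> window=[8, 19, 4, 14, 21] -> max=21
step 14: append 23 -> window=[19, 4, 14, 21, 23] -> max=23
step 15: append 23 -> window=[4, 14, 21, 23, 23] -> max=23
step 16: append 22 -> window=[14, 21, 23, 23, 22] -> max=23
Recorded maximums: 15 16 16 16 16 19 19 19 21 23 23 23
Changes between consecutive maximums: 4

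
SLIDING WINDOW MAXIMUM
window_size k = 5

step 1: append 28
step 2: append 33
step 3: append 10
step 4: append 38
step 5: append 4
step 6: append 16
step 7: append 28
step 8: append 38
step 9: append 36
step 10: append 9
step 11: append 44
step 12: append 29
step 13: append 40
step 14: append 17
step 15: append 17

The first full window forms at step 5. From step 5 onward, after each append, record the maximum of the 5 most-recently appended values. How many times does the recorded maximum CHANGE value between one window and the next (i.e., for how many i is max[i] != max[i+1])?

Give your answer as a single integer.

Answer: 1

Derivation:
step 1: append 28 -> window=[28] (not full yet)
step 2: append 33 -> window=[28, 33] (not full yet)
step 3: append 10 -> window=[28, 33, 10] (not full yet)
step 4: append 38 -> window=[28, 33, 10, 38] (not full yet)
step 5: append 4 -> window=[28, 33, 10, 38, 4] -> max=38
step 6: append 16 -> window=[33, 10, 38, 4, 16] -> max=38
step 7: append 28 -> window=[10, 38, 4, 16, 28] -> max=38
step 8: append 38 -> window=[38, 4, 16, 28, 38] -> max=38
step 9: append 36 -> window=[4, 16, 28, 38, 36] -> max=38
step 10: append 9 -> window=[16, 28, 38, 36, 9] -> max=38
step 11: append 44 -> window=[28, 38, 36, 9, 44] -> max=44
step 12: append 29 -> window=[38, 36, 9, 44, 29] -> max=44
step 13: append 40 -> window=[36, 9, 44, 29, 40] -> max=44
step 14: append 17 -> window=[9, 44, 29, 40, 17] -> max=44
step 15: append 17 -> window=[44, 29, 40, 17, 17] -> max=44
Recorded maximums: 38 38 38 38 38 38 44 44 44 44 44
Changes between consecutive maximums: 1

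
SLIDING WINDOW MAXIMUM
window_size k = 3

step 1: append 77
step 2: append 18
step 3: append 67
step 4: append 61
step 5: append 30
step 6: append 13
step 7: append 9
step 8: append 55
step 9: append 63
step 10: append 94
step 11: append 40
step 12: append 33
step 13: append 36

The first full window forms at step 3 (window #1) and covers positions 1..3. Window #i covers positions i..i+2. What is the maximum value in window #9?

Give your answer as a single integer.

Answer: 94

Derivation:
step 1: append 77 -> window=[77] (not full yet)
step 2: append 18 -> window=[77, 18] (not full yet)
step 3: append 67 -> window=[77, 18, 67] -> max=77
step 4: append 61 -> window=[18, 67, 61] -> max=67
step 5: append 30 -> window=[67, 61, 30] -> max=67
step 6: append 13 -> window=[61, 30, 13] -> max=61
step 7: append 9 -> window=[30, 13, 9] -> max=30
step 8: append 55 -> window=[13, 9, 55] -> max=55
step 9: append 63 -> window=[9, 55, 63] -> max=63
step 10: append 94 -> window=[55, 63, 94] -> max=94
step 11: append 40 -> window=[63, 94, 40] -> max=94
Window #9 max = 94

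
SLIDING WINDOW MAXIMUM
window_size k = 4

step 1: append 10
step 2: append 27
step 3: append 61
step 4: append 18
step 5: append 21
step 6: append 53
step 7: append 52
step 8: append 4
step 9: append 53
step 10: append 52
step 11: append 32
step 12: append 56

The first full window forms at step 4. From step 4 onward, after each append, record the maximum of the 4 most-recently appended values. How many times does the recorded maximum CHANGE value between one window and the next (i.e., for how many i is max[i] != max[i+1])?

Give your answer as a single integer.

Answer: 2

Derivation:
step 1: append 10 -> window=[10] (not full yet)
step 2: append 27 -> window=[10, 27] (not full yet)
step 3: append 61 -> window=[10, 27, 61] (not full yet)
step 4: append 18 -> window=[10, 27, 61, 18] -> max=61
step 5: append 21 -> window=[27, 61, 18, 21] -> max=61
step 6: append 53 -> window=[61, 18, 21, 53] -> max=61
step 7: append 52 -> window=[18, 21, 53, 52] -> max=53
step 8: append 4 -> window=[21, 53, 52, 4] -> max=53
step 9: append 53 -> window=[53, 52, 4, 53] -> max=53
step 10: append 52 -> window=[52, 4, 53, 52] -> max=53
step 11: append 32 -> window=[4, 53, 52, 32] -> max=53
step 12: append 56 -> window=[53, 52, 32, 56] -> max=56
Recorded maximums: 61 61 61 53 53 53 53 53 56
Changes between consecutive maximums: 2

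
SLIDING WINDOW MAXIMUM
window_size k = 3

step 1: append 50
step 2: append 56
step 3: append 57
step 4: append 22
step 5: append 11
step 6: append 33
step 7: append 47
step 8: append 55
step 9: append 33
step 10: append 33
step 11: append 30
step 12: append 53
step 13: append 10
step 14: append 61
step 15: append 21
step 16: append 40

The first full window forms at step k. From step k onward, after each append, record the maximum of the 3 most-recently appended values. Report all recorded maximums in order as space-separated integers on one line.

Answer: 57 57 57 33 47 55 55 55 33 53 53 61 61 61

Derivation:
step 1: append 50 -> window=[50] (not full yet)
step 2: append 56 -> window=[50, 56] (not full yet)
step 3: append 57 -> window=[50, 56, 57] -> max=57
step 4: append 22 -> window=[56, 57, 22] -> max=57
step 5: append 11 -> window=[57, 22, 11] -> max=57
step 6: append 33 -> window=[22, 11, 33] -> max=33
step 7: append 47 -> window=[11, 33, 47] -> max=47
step 8: append 55 -> window=[33, 47, 55] -> max=55
step 9: append 33 -> window=[47, 55, 33] -> max=55
step 10: append 33 -> window=[55, 33, 33] -> max=55
step 11: append 30 -> window=[33, 33, 30] -> max=33
step 12: append 53 -> window=[33, 30, 53] -> max=53
step 13: append 10 -> window=[30, 53, 10] -> max=53
step 14: append 61 -> window=[53, 10, 61] -> max=61
step 15: append 21 -> window=[10, 61, 21] -> max=61
step 16: append 40 -> window=[61, 21, 40] -> max=61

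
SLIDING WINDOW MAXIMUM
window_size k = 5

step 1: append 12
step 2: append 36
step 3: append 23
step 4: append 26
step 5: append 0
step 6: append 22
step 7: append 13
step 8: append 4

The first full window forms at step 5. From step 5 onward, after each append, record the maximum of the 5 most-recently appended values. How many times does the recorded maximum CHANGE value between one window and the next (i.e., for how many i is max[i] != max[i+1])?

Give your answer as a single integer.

step 1: append 12 -> window=[12] (not full yet)
step 2: append 36 -> window=[12, 36] (not full yet)
step 3: append 23 -> window=[12, 36, 23] (not full yet)
step 4: append 26 -> window=[12, 36, 23, 26] (not full yet)
step 5: append 0 -> window=[12, 36, 23, 26, 0] -> max=36
step 6: append 22 -> window=[36, 23, 26, 0, 22] -> max=36
step 7: append 13 -> window=[23, 26, 0, 22, 13] -> max=26
step 8: append 4 -> window=[26, 0, 22, 13, 4] -> max=26
Recorded maximums: 36 36 26 26
Changes between consecutive maximums: 1

Answer: 1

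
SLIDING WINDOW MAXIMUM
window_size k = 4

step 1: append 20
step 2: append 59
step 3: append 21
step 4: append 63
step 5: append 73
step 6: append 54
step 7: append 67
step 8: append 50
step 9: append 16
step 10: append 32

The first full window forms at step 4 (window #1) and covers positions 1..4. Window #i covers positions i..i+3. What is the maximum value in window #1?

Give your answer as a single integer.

step 1: append 20 -> window=[20] (not full yet)
step 2: append 59 -> window=[20, 59] (not full yet)
step 3: append 21 -> window=[20, 59, 21] (not full yet)
step 4: append 63 -> window=[20, 59, 21, 63] -> max=63
Window #1 max = 63

Answer: 63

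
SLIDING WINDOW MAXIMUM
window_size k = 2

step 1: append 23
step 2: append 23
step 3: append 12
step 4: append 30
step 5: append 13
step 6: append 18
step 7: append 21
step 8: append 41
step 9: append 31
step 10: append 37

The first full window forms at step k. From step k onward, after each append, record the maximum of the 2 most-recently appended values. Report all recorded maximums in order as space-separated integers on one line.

Answer: 23 23 30 30 18 21 41 41 37

Derivation:
step 1: append 23 -> window=[23] (not full yet)
step 2: append 23 -> window=[23, 23] -> max=23
step 3: append 12 -> window=[23, 12] -> max=23
step 4: append 30 -> window=[12, 30] -> max=30
step 5: append 13 -> window=[30, 13] -> max=30
step 6: append 18 -> window=[13, 18] -> max=18
step 7: append 21 -> window=[18, 21] -> max=21
step 8: append 41 -> window=[21, 41] -> max=41
step 9: append 31 -> window=[41, 31] -> max=41
step 10: append 37 -> window=[31, 37] -> max=37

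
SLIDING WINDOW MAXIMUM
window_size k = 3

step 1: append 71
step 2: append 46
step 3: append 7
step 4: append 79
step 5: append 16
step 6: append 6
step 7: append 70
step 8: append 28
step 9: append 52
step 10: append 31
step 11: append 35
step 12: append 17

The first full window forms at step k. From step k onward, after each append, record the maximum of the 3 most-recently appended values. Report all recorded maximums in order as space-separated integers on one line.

Answer: 71 79 79 79 70 70 70 52 52 35

Derivation:
step 1: append 71 -> window=[71] (not full yet)
step 2: append 46 -> window=[71, 46] (not full yet)
step 3: append 7 -> window=[71, 46, 7] -> max=71
step 4: append 79 -> window=[46, 7, 79] -> max=79
step 5: append 16 -> window=[7, 79, 16] -> max=79
step 6: append 6 -> window=[79, 16, 6] -> max=79
step 7: append 70 -> window=[16, 6, 70] -> max=70
step 8: append 28 -> window=[6, 70, 28] -> max=70
step 9: append 52 -> window=[70, 28, 52] -> max=70
step 10: append 31 -> window=[28, 52, 31] -> max=52
step 11: append 35 -> window=[52, 31, 35] -> max=52
step 12: append 17 -> window=[31, 35, 17] -> max=35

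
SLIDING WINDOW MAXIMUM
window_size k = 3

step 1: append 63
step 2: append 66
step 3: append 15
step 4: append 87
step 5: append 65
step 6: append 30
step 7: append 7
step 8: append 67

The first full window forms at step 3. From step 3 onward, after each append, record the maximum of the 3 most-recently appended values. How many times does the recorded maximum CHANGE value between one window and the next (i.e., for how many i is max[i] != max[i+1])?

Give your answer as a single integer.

Answer: 3

Derivation:
step 1: append 63 -> window=[63] (not full yet)
step 2: append 66 -> window=[63, 66] (not full yet)
step 3: append 15 -> window=[63, 66, 15] -> max=66
step 4: append 87 -> window=[66, 15, 87] -> max=87
step 5: append 65 -> window=[15, 87, 65] -> max=87
step 6: append 30 -> window=[87, 65, 30] -> max=87
step 7: append 7 -> window=[65, 30, 7] -> max=65
step 8: append 67 -> window=[30, 7, 67] -> max=67
Recorded maximums: 66 87 87 87 65 67
Changes between consecutive maximums: 3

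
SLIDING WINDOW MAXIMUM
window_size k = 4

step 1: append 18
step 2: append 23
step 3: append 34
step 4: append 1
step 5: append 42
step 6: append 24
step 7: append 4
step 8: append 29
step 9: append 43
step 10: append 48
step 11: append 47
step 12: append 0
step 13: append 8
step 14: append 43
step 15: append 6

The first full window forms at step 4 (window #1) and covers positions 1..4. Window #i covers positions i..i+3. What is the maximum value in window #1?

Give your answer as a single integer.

step 1: append 18 -> window=[18] (not full yet)
step 2: append 23 -> window=[18, 23] (not full yet)
step 3: append 34 -> window=[18, 23, 34] (not full yet)
step 4: append 1 -> window=[18, 23, 34, 1] -> max=34
Window #1 max = 34

Answer: 34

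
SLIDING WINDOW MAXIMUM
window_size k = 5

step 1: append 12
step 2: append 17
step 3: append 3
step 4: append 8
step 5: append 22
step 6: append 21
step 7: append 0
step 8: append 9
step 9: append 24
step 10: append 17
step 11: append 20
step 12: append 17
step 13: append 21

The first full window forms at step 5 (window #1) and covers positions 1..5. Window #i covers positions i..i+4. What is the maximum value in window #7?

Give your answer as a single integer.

Answer: 24

Derivation:
step 1: append 12 -> window=[12] (not full yet)
step 2: append 17 -> window=[12, 17] (not full yet)
step 3: append 3 -> window=[12, 17, 3] (not full yet)
step 4: append 8 -> window=[12, 17, 3, 8] (not full yet)
step 5: append 22 -> window=[12, 17, 3, 8, 22] -> max=22
step 6: append 21 -> window=[17, 3, 8, 22, 21] -> max=22
step 7: append 0 -> window=[3, 8, 22, 21, 0] -> max=22
step 8: append 9 -> window=[8, 22, 21, 0, 9] -> max=22
step 9: append 24 -> window=[22, 21, 0, 9, 24] -> max=24
step 10: append 17 -> window=[21, 0, 9, 24, 17] -> max=24
step 11: append 20 -> window=[0, 9, 24, 17, 20] -> max=24
Window #7 max = 24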